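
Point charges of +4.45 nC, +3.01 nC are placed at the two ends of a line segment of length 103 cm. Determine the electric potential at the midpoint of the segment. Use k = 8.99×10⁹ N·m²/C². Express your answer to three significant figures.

Electric potential is a scalar, so the contributions from each charge add algebraically: V = Σ kqᵢ/rᵢ.
Each charge is 0.515 m from the midpoint.
V = k[(4.45×10⁻⁹)/(0.515) + (3.01×10⁻⁹)/(0.515)] = 130 V.

130 V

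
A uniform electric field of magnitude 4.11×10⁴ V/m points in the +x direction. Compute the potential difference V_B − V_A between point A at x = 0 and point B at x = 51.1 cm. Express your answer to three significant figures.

-2.10×10⁴ V

In a uniform field, potential decreases in the direction of E: V_B − V_A = −E·Δx.
V_B − V_A = −(4.11×10⁴ V/m)(0.511 m) = -2.10×10⁴ V.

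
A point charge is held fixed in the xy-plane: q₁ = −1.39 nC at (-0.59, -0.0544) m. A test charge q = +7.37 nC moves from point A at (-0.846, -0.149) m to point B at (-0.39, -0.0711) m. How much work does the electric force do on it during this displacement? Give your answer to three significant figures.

1.21×10⁻⁷ J

The work done by the electric force is W_field = −ΔU = −q(V_B − V_A) = q(V_A − V_B).
At A: distance to the source charge is 0.273 m; V_A = kq₁/r = -45.8 V.
At B: distance to the source charge is 0.201 m; V_B = kq₁/r = -62.3 V.
ΔV = V_B − V_A = -16.5 V.
W_field = −qΔV = −(7.37×10⁻⁹ C)(-16.5 V) = 1.21×10⁻⁷ J.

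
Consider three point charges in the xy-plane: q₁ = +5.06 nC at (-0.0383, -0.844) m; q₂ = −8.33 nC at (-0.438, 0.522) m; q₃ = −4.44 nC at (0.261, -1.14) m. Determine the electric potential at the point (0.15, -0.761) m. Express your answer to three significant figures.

Electric potential is a scalar, so the contributions from each charge add algebraically: V = Σ kqᵢ/rᵢ.
Distances from the field point to each charge: r₁ = 0.206 m, r₂ = 1.41 m, r₃ = 0.395 m.
V = k[(5.06×10⁻⁹)/(0.206) + (-8.33×10⁻⁹)/(1.41) + (-4.44×10⁻⁹)/(0.395)] = 66.9 V.

66.9 V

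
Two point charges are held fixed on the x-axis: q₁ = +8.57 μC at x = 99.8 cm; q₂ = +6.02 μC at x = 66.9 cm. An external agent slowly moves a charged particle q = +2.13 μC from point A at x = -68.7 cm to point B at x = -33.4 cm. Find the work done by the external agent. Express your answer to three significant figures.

For quasistatic motion the external work equals the change in potential energy: W_ext = qΔV = q(V_B − V_A).
At A: distances to the source charges are 1.69 m, 1.36 m; V_A = Σ kqᵢ/rᵢ = 8.56×10⁴ V.
At B: distances to the source charges are 1.33 m, 1.00 m; V_B = Σ kqᵢ/rᵢ = 1.12×10⁵ V.
ΔV = V_B − V_A = 2.62×10⁴ V.
W_ext = qΔV = (2.13×10⁻⁶ C)(2.62×10⁴ V) = 0.0557 J.

0.0557 J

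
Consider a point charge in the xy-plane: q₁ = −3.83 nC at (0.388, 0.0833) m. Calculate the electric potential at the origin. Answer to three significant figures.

-86.8 V

Electric potential is a scalar, so the contributions from each charge add algebraically: V = Σ kqᵢ/rᵢ.
Distances from the field point to each charge: r₁ = 0.397 m.
V = k[(-3.83×10⁻⁹)/(0.397)] = -86.8 V.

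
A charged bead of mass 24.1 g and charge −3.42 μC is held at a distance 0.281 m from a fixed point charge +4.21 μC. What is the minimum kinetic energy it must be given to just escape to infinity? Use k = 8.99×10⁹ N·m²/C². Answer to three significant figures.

To just escape, total mechanical energy must reach zero at infinity: ½mv²_min + U = 0, so ½mv²_min = −U = |kQq|/r.
|U| = |kQq|/r = (8.99×10⁹ N·m²/C²)(4.21×10⁻⁶)(3.42×10⁻⁶)/(0.281) = 0.461 J.

0.461 J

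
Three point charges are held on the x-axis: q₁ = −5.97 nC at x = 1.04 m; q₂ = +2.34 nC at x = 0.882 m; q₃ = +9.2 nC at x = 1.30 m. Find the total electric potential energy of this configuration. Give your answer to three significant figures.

The work to assemble the configuration equals its total potential energy, U = Σ kqᵢqⱼ/rᵢⱼ over all pairs.
Pair separations: r₁₂ = 0.158 m, r₁₃ = 0.260 m, r₂₃ = 0.418 m.
U = (-7.95×10⁻⁷) + (-1.90×10⁻⁶) + (4.63×10⁻⁷) = -2.23×10⁻⁶ J.

-2.23×10⁻⁶ J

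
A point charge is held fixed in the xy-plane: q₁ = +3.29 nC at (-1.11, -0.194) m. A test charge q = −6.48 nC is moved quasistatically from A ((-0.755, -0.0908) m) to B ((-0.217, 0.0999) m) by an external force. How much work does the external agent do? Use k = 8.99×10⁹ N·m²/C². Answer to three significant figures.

3.15×10⁻⁷ J

For quasistatic motion the external work equals the change in potential energy: W_ext = qΔV = q(V_B − V_A).
At A: distance to the source charge is 0.370 m; V_A = kq₁/r = 80.0 V.
At B: distance to the source charge is 0.940 m; V_B = kq₁/r = 31.5 V.
ΔV = V_B − V_A = -48.5 V.
W_ext = qΔV = (-6.48×10⁻⁹ C)(-48.5 V) = 3.15×10⁻⁷ J.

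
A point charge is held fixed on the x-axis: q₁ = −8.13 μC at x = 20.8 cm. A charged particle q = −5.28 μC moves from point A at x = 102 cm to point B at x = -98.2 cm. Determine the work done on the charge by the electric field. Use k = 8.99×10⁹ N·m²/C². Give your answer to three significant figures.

0.151 J

The work done by the electric force is W_field = −ΔU = −q(V_B − V_A) = q(V_A − V_B).
At A: distance to the source charge is 0.812 m; V_A = kq₁/r = -9.00×10⁴ V.
At B: distance to the source charge is 1.19 m; V_B = kq₁/r = -6.14×10⁴ V.
ΔV = V_B − V_A = 2.86×10⁴ V.
W_field = −qΔV = −(-5.28×10⁻⁶ C)(2.86×10⁴ V) = 0.151 J.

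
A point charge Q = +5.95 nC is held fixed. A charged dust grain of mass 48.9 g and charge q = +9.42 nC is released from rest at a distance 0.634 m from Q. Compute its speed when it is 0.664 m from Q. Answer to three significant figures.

1.21×10⁻³ m/s

Only the electrostatic force acts, so mechanical energy is conserved: ½mv² = U₁ − U₂ = kQq(1/r₁ − 1/r₂).
U₁ − U₂ = (8.99×10⁹ N·m²/C²)(5.95×10⁻⁹ C)(9.42×10⁻⁹ C)(1/0.634 − 1/0.664) = 3.59×10⁻⁸ J.
v = √(2·3.59×10⁻⁸/0.0489) = 1.21×10⁻³ m/s.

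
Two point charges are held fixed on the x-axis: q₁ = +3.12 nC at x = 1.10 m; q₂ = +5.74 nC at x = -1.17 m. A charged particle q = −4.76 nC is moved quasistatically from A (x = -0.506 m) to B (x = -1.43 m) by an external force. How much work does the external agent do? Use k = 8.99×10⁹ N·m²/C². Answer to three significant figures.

For quasistatic motion the external work equals the change in potential energy: W_ext = qΔV = q(V_B − V_A).
At A: distances to the source charges are 1.61 m, 0.664 m; V_A = Σ kqᵢ/rᵢ = 95.2 V.
At B: distances to the source charges are 2.53 m, 0.260 m; V_B = Σ kqᵢ/rᵢ = 210 V.
ΔV = V_B − V_A = 114 V.
W_ext = qΔV = (-4.76×10⁻⁹ C)(114 V) = -5.44×10⁻⁷ J.

-5.44×10⁻⁷ J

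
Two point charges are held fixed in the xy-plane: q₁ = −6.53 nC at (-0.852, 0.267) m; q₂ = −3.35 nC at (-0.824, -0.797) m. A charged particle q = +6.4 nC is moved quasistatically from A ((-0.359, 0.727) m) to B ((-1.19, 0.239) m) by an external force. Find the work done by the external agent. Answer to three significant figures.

-6.05×10⁻⁷ J

For quasistatic motion the external work equals the change in potential energy: W_ext = qΔV = q(V_B − V_A).
At A: distances to the source charges are 0.674 m, 1.59 m; V_A = Σ kqᵢ/rᵢ = -106 V.
At B: distances to the source charges are 0.339 m, 1.10 m; V_B = Σ kqᵢ/rᵢ = -200 V.
ΔV = V_B − V_A = -94.5 V.
W_ext = qΔV = (6.40×10⁻⁹ C)(-94.5 V) = -6.05×10⁻⁷ J.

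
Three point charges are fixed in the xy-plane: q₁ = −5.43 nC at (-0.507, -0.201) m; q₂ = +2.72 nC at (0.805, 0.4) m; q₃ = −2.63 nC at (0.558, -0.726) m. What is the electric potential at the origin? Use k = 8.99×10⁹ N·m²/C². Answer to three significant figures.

-88.1 V

Electric potential is a scalar, so the contributions from each charge add algebraically: V = Σ kqᵢ/rᵢ.
Distances from the field point to each charge: r₁ = 0.545 m, r₂ = 0.899 m, r₃ = 0.916 m.
V = k[(-5.43×10⁻⁹)/(0.545) + (2.72×10⁻⁹)/(0.899) + (-2.63×10⁻⁹)/(0.916)] = -88.1 V.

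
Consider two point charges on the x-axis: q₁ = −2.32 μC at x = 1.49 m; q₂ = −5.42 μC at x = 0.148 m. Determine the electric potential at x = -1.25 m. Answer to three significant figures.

-4.25×10⁴ V

The total potential is the scalar sum of each charge's contribution, V = Σ kqᵢ/rᵢ.
Distances from the field point to each charge: r₁ = 2.74 m, r₂ = 1.40 m.
V = k[(-2.32×10⁻⁶)/(2.74) + (-5.42×10⁻⁶)/(1.40)] = -4.25×10⁴ V.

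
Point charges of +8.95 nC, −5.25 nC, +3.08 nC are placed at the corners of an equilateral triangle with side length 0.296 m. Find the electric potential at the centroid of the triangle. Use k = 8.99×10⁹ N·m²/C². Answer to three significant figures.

357 V

The total potential is the scalar sum of each charge's contribution, V = Σ kqᵢ/rᵢ.
The distance from each vertex to the centroid is a/√3 = 0.171 m.
V = k[(8.95×10⁻⁹)/(0.171) + (-5.25×10⁻⁹)/(0.171) + (3.08×10⁻⁹)/(0.171)] = 357 V.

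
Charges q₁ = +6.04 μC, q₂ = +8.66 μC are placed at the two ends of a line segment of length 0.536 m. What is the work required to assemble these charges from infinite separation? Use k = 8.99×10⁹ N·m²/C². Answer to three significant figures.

0.877 J

The work to assemble the configuration equals its total potential energy, U = Σ kqᵢqⱼ/rᵢⱼ over all pairs.
The separation is r = 0.536 m.
U = (0.877) = 0.877 J.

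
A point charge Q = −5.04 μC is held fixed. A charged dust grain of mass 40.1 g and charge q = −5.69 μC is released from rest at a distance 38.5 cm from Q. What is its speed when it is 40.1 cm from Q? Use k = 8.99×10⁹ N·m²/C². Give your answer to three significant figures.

1.15 m/s

Only the electrostatic force acts, so mechanical energy is conserved: ½mv² = U₁ − U₂ = kQq(1/r₁ − 1/r₂).
U₁ − U₂ = (8.99×10⁹ N·m²/C²)(-5.04×10⁻⁶ C)(-5.69×10⁻⁶ C)(1/0.385 − 1/0.401) = 0.0267 J.
v = √(2·0.0267/0.0401) = 1.15 m/s.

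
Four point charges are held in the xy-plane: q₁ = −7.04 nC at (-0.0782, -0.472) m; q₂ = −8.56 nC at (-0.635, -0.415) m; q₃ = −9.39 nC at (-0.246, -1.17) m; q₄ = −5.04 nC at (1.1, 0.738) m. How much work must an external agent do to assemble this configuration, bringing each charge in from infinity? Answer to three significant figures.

The work to assemble the configuration equals its total potential energy, U = Σ kqᵢqⱼ/rᵢⱼ over all pairs.
Pair separations: r₁₂ = 0.560 m, r₁₃ = 0.718 m, r₁₄ = 1.69 m, r₂₃ = 0.849 m, r₂₄ = 2.08 m, r₃₄ = 2.33 m.
Summing all 6 pair terms gives U = 3.20×10⁻⁶ J.

3.20×10⁻⁶ J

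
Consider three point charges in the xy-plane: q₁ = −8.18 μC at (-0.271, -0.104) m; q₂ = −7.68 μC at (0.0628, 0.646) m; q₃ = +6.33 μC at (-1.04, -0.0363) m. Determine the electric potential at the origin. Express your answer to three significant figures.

-3.05×10⁵ V

Electric potential is a scalar, so the contributions from each charge add algebraically: V = Σ kqᵢ/rᵢ.
Distances from the field point to each charge: r₁ = 0.290 m, r₂ = 0.649 m, r₃ = 1.04 m.
V = k[(-8.18×10⁻⁶)/(0.290) + (-7.68×10⁻⁶)/(0.649) + (6.33×10⁻⁶)/(1.04)] = -3.05×10⁵ V.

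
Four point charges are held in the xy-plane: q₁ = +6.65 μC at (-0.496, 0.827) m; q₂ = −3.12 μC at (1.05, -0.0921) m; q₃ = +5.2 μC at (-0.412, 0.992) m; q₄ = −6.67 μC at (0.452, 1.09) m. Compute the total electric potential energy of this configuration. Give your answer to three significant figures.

The work to assemble the configuration equals its total potential energy, U = Σ kqᵢqⱼ/rᵢⱼ over all pairs.
Pair separations: r₁₂ = 1.80 m, r₁₃ = 0.185 m, r₁₄ = 0.984 m, r₂₃ = 1.82 m, r₂₄ = 1.32 m, r₃₄ = 0.870 m.
Summing all 6 pair terms gives U = 0.872 J.

0.872 J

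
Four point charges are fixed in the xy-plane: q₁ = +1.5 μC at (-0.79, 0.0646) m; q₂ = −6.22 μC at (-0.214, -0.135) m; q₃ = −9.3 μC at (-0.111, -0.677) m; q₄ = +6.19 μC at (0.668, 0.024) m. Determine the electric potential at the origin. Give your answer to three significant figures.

-2.43×10⁵ V

The total potential is the scalar sum of each charge's contribution, V = Σ kqᵢ/rᵢ.
Distances from the field point to each charge: r₁ = 0.793 m, r₂ = 0.253 m, r₃ = 0.686 m, r₄ = 0.668 m.
V = k[(1.50×10⁻⁶)/(0.793) + (-6.22×10⁻⁶)/(0.253) + (-9.30×10⁻⁶)/(0.686) + (6.19×10⁻⁶)/(0.668)] = -2.43×10⁵ V.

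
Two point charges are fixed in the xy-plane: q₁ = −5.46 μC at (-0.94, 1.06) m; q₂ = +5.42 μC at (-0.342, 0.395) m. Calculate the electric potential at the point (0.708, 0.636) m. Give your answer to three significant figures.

1.64×10⁴ V

Electric potential is a scalar, so the contributions from each charge add algebraically: V = Σ kqᵢ/rᵢ.
Distances from the field point to each charge: r₁ = 1.70 m, r₂ = 1.08 m.
V = k[(-5.46×10⁻⁶)/(1.70) + (5.42×10⁻⁶)/(1.08)] = 1.64×10⁴ V.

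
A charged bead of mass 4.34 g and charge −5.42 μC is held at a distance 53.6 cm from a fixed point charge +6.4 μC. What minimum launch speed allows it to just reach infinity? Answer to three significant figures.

16.4 m/s

To just escape, total mechanical energy must reach zero at infinity: ½mv²_min + U = 0, so ½mv²_min = −U = |kQq|/r.
|U| = |kQq|/r = (8.99×10⁹ N·m²/C²)(6.40×10⁻⁶)(5.42×10⁻⁶)/(0.536) = 0.582 J.
v_min = √(2|U|/m) = √(2·0.582/4.34×10⁻³) = 16.4 m/s.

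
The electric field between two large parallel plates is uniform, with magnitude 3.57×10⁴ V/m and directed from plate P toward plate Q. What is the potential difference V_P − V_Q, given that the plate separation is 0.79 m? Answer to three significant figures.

In a uniform field, potential decreases in the direction of E: ΔV = −E·d for a displacement d parallel to E.
Going from Q to P is a displacement of 0.79 m opposite to the field, so V_P − V_Q = +Ed = 2.82×10⁴ V.

2.82×10⁴ V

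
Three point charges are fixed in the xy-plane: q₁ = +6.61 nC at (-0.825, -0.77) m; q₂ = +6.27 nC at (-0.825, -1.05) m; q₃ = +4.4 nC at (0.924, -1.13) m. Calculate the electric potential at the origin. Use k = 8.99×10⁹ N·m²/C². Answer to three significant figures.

The total potential is the scalar sum of each charge's contribution, V = Σ kqᵢ/rᵢ.
Distances from the field point to each charge: r₁ = 1.13 m, r₂ = 1.34 m, r₃ = 1.46 m.
V = k[(6.61×10⁻⁹)/(1.13) + (6.27×10⁻⁹)/(1.34) + (4.40×10⁻⁹)/(1.46)] = 122 V.

122 V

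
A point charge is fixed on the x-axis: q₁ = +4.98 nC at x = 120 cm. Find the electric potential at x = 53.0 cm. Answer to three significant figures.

Electric potential is a scalar, so the contributions from each charge add algebraically: V = Σ kqᵢ/rᵢ.
V = k[(4.98×10⁻⁹)/(0.670)] = 66.8 V.

66.8 V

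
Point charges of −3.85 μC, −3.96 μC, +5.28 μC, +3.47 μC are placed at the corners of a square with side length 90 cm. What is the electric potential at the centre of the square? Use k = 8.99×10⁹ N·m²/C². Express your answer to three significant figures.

1.33×10⁴ V

The total potential is the scalar sum of each charge's contribution, V = Σ kqᵢ/rᵢ.
The distance from each corner to the centre is a√2/2 = 0.636 m.
V = k[(-3.85×10⁻⁶)/(0.636) + (-3.96×10⁻⁶)/(0.636) + (5.28×10⁻⁶)/(0.636) + (3.47×10⁻⁶)/(0.636)] = 1.33×10⁴ V.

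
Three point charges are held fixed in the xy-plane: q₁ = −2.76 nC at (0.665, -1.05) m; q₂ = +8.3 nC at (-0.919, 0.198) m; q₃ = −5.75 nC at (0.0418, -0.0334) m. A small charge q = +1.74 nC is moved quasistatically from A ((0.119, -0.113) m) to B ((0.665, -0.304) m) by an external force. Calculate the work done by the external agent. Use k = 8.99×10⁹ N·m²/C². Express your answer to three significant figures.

For quasistatic motion the external work equals the change in potential energy: W_ext = qΔV = q(V_B − V_A).
At A: distances to the source charges are 1.08 m, 1.08 m, 0.111 m; V_A = Σ kqᵢ/rᵢ = -420 V.
At B: distances to the source charges are 0.746 m, 1.66 m, 0.679 m; V_B = Σ kqᵢ/rᵢ = -64.4 V.
ΔV = V_B − V_A = 356 V.
W_ext = qΔV = (1.74×10⁻⁹ C)(356 V) = 6.19×10⁻⁷ J.

6.19×10⁻⁷ J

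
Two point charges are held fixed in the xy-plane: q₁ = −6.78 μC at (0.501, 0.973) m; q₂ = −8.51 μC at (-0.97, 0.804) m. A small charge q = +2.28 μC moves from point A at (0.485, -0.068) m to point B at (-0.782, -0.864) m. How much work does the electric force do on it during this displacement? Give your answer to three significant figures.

The work done by the electric force is W_field = −ΔU = −q(V_B − V_A) = q(V_A − V_B).
At A: distances to the source charges are 1.04 m, 1.70 m; V_A = Σ kqᵢ/rᵢ = -1.04×10⁵ V.
At B: distances to the source charges are 2.24 m, 1.68 m; V_B = Σ kqᵢ/rᵢ = -7.28×10⁴ V.
ΔV = V_B − V_A = 3.09×10⁴ V.
W_field = −qΔV = −(2.28×10⁻⁶ C)(3.09×10⁴ V) = -0.0704 J.

-0.0704 J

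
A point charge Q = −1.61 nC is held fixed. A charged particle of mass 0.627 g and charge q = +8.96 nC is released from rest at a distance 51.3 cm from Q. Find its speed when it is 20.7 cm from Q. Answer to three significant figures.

0.0345 m/s

Only the electrostatic force acts, so mechanical energy is conserved: ½mv² = U₁ − U₂ = kQq(1/r₁ − 1/r₂).
U₁ − U₂ = (8.99×10⁹ N·m²/C²)(-1.61×10⁻⁹ C)(8.96×10⁻⁹ C)(1/0.513 − 1/0.207) = 3.74×10⁻⁷ J.
v = √(2·3.74×10⁻⁷/6.27×10⁻⁴) = 0.0345 m/s.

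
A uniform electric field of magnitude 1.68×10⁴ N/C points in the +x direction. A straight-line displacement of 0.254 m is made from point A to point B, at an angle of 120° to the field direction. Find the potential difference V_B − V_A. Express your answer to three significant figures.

2130 V

Only the component of displacement along E changes the potential: ΔV = −E·d·cosθ.
ΔV = −(1.68×10⁴ V/m)(0.254 m)cos120° = 2130 V.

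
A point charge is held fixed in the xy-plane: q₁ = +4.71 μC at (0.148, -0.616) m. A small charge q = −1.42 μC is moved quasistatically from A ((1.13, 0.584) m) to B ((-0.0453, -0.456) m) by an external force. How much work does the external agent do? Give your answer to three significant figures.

-0.201 J

For quasistatic motion the external work equals the change in potential energy: W_ext = qΔV = q(V_B − V_A).
At A: distance to the source charge is 1.55 m; V_A = kq₁/r = 2.73×10⁴ V.
At B: distance to the source charge is 0.251 m; V_B = kq₁/r = 1.69×10⁵ V.
ΔV = V_B − V_A = 1.41×10⁵ V.
W_ext = qΔV = (-1.42×10⁻⁶ C)(1.41×10⁵ V) = -0.201 J.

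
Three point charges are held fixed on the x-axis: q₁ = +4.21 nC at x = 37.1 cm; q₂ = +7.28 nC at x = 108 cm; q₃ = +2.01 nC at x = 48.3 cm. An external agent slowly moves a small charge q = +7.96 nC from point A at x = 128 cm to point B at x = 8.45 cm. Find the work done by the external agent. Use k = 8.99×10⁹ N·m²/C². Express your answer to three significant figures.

-1.18×10⁻⁶ J

For quasistatic motion the external work equals the change in potential energy: W_ext = qΔV = q(V_B − V_A).
At A: distances to the source charges are 0.909 m, 0.200 m, 0.797 m; V_A = Σ kqᵢ/rᵢ = 392 V.
At B: distances to the source charges are 0.286 m, 0.996 m, 0.398 m; V_B = Σ kqᵢ/rᵢ = 243 V.
ΔV = V_B − V_A = -148 V.
W_ext = qΔV = (7.96×10⁻⁹ C)(-148 V) = -1.18×10⁻⁶ J.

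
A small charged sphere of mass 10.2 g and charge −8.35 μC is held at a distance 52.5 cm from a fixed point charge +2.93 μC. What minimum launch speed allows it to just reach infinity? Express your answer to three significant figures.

To just escape, total mechanical energy must reach zero at infinity: ½mv²_min + U = 0, so ½mv²_min = −U = |kQq|/r.
|U| = |kQq|/r = (8.99×10⁹ N·m²/C²)(2.93×10⁻⁶)(8.35×10⁻⁶)/(0.525) = 0.419 J.
v_min = √(2|U|/m) = √(2·0.419/0.0102) = 9.06 m/s.

9.06 m/s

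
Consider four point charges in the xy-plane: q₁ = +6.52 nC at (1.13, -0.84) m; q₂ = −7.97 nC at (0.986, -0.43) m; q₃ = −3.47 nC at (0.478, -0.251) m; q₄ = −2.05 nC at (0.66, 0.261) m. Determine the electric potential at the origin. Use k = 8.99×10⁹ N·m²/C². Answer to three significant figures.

The total potential is the scalar sum of each charge's contribution, V = Σ kqᵢ/rᵢ.
Distances from the field point to each charge: r₁ = 1.41 m, r₂ = 1.08 m, r₃ = 0.540 m, r₄ = 0.710 m.
V = k[(6.52×10⁻⁹)/(1.41) + (-7.97×10⁻⁹)/(1.08) + (-3.47×10⁻⁹)/(0.540) + (-2.05×10⁻⁹)/(0.710)] = -109 V.

-109 V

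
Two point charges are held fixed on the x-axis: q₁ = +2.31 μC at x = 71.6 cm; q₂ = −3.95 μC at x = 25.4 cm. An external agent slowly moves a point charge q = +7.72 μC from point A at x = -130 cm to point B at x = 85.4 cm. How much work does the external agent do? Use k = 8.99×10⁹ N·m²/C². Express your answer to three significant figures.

For quasistatic motion the external work equals the change in potential energy: W_ext = qΔV = q(V_B − V_A).
At A: distances to the source charges are 2.02 m, 1.55 m; V_A = Σ kqᵢ/rᵢ = -1.25×10⁴ V.
At B: distances to the source charges are 0.138 m, 0.600 m; V_B = Σ kqᵢ/rᵢ = 9.13×10⁴ V.
ΔV = V_B − V_A = 1.04×10⁵ V.
W_ext = qΔV = (7.72×10⁻⁶ C)(1.04×10⁵ V) = 0.802 J.

0.802 J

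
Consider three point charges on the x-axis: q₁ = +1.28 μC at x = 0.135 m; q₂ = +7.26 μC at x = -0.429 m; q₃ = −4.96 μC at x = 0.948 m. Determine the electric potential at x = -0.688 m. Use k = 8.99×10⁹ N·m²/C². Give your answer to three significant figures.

2.39×10⁵ V

The total potential is the scalar sum of each charge's contribution, V = Σ kqᵢ/rᵢ.
Distances from the field point to each charge: r₁ = 0.823 m, r₂ = 0.259 m, r₃ = 1.64 m.
V = k[(1.28×10⁻⁶)/(0.823) + (7.26×10⁻⁶)/(0.259) + (-4.96×10⁻⁶)/(1.64)] = 2.39×10⁵ V.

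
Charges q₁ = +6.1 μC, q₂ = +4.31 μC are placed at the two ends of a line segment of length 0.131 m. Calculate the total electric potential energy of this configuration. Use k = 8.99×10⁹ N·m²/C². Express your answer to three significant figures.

1.80 J

The work to assemble the configuration equals its total potential energy, U = Σ kqᵢqⱼ/rᵢⱼ over all pairs.
The separation is r = 0.131 m.
U = (1.80) = 1.80 J.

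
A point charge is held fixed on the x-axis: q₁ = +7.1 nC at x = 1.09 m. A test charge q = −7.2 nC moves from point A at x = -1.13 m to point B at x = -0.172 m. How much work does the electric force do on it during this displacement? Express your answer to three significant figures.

1.57×10⁻⁷ J

The work done by the electric force is W_field = −ΔU = −q(V_B − V_A) = q(V_A − V_B).
At A: distance to the source charge is 2.22 m; V_A = kq₁/r = 28.8 V.
At B: distance to the source charge is 1.26 m; V_B = kq₁/r = 50.6 V.
ΔV = V_B − V_A = 21.8 V.
W_field = −qΔV = −(-7.20×10⁻⁹ C)(21.8 V) = 1.57×10⁻⁷ J.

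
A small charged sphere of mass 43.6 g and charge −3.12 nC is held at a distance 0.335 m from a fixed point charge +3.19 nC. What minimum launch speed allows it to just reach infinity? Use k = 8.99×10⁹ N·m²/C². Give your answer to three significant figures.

3.50×10⁻³ m/s

To just escape, total mechanical energy must reach zero at infinity: ½mv²_min + U = 0, so ½mv²_min = −U = |kQq|/r.
|U| = |kQq|/r = (8.99×10⁹ N·m²/C²)(3.19×10⁻⁹)(3.12×10⁻⁹)/(0.335) = 2.67×10⁻⁷ J.
v_min = √(2|U|/m) = √(2·2.67×10⁻⁷/0.0436) = 3.50×10⁻³ m/s.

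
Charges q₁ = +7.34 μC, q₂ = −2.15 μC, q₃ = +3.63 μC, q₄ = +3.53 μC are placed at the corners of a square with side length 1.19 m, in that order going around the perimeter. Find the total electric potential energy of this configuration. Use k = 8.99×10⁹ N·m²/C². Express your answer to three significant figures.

The work to assemble the configuration equals its total potential energy, U = Σ kqᵢqⱼ/rᵢⱼ over all pairs.
The four side pairs have separation 1.19 m and the two diagonal pairs 1.68 m.
Summing all 6 pair terms gives U = 0.216 J.

0.216 J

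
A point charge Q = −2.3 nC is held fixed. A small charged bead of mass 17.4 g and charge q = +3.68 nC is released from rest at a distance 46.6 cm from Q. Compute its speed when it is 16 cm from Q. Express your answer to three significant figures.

Only the electrostatic force acts, so mechanical energy is conserved: ½mv² = U₁ − U₂ = kQq(1/r₁ − 1/r₂).
U₁ − U₂ = (8.99×10⁹ N·m²/C²)(-2.30×10⁻⁹ C)(3.68×10⁻⁹ C)(1/0.466 − 1/0.160) = 3.12×10⁻⁷ J.
v = √(2·3.12×10⁻⁷/0.0174) = 5.99×10⁻³ m/s.

5.99×10⁻³ m/s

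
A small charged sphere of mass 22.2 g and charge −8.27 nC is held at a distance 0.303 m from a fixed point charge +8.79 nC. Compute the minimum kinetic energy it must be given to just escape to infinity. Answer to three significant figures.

2.16×10⁻⁶ J

To just escape, total mechanical energy must reach zero at infinity: ½mv²_min + U = 0, so ½mv²_min = −U = |kQq|/r.
|U| = |kQq|/r = (8.99×10⁹ N·m²/C²)(8.79×10⁻⁹)(8.27×10⁻⁹)/(0.303) = 2.16×10⁻⁶ J.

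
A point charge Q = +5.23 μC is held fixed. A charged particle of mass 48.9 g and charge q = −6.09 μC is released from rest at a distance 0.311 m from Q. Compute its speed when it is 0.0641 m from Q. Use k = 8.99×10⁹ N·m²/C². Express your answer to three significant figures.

Only the electrostatic force acts, so mechanical energy is conserved: ½mv² = U₁ − U₂ = kQq(1/r₁ − 1/r₂).
U₁ − U₂ = (8.99×10⁹ N·m²/C²)(5.23×10⁻⁶ C)(-6.09×10⁻⁶ C)(1/0.311 − 1/0.0641) = 3.55 J.
v = √(2·3.55/0.0489) = 12.0 m/s.

12.0 m/s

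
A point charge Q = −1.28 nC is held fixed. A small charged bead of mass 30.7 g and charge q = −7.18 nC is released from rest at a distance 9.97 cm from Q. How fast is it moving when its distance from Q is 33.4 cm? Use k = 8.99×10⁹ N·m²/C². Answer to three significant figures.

Only the electrostatic force acts, so mechanical energy is conserved: ½mv² = U₁ − U₂ = kQq(1/r₁ − 1/r₂).
U₁ − U₂ = (8.99×10⁹ N·m²/C²)(-1.28×10⁻⁹ C)(-7.18×10⁻⁹ C)(1/0.0997 − 1/0.334) = 5.81×10⁻⁷ J.
v = √(2·5.81×10⁻⁷/0.0307) = 6.15×10⁻³ m/s.

6.15×10⁻³ m/s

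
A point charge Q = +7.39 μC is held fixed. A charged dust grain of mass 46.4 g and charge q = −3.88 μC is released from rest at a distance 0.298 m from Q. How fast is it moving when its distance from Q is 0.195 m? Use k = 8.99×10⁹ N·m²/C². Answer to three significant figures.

4.44 m/s

Only the electrostatic force acts, so mechanical energy is conserved: ½mv² = U₁ − U₂ = kQq(1/r₁ − 1/r₂).
U₁ − U₂ = (8.99×10⁹ N·m²/C²)(7.39×10⁻⁶ C)(-3.88×10⁻⁶ C)(1/0.298 − 1/0.195) = 0.457 J.
v = √(2·0.457/0.0464) = 4.44 m/s.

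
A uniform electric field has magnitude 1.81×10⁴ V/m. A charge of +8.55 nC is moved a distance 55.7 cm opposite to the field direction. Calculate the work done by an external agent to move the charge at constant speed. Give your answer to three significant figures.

The potential change for a displacement 55.7 cm opposite to the field direction is ΔV = +Ed = 1.01×10⁴ V.
W_ext = qΔV = 8.62×10⁻⁵ J.

8.62×10⁻⁵ J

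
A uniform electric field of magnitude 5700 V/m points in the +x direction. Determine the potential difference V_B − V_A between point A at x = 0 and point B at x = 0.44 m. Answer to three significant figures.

-2510 V

In a uniform field, potential decreases in the direction of E: V_B − V_A = −E·Δx.
V_B − V_A = −(5700 V/m)(0.440 m) = -2510 V.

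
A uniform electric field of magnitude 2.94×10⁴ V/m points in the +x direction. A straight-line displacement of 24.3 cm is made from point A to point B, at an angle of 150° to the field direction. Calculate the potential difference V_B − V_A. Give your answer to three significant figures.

Only the component of displacement along E changes the potential: ΔV = −E·d·cosθ.
ΔV = −(2.94×10⁴ V/m)(0.243 m)cos150° = 6190 V.

6190 V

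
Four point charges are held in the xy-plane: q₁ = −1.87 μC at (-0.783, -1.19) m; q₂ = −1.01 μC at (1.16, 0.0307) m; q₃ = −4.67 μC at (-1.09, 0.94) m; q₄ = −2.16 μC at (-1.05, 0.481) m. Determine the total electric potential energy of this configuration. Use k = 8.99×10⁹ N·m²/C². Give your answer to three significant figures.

0.288 J

The assembly work is the sum of pairwise potential energies, U = Σ_{i<j} kqᵢqⱼ/rᵢⱼ.
Pair separations: r₁₂ = 2.29 m, r₁₃ = 2.15 m, r₁₄ = 1.69 m, r₂₃ = 2.43 m, r₂₄ = 2.26 m, r₃₄ = 0.461 m.
Summing all 6 pair terms gives U = 0.288 J.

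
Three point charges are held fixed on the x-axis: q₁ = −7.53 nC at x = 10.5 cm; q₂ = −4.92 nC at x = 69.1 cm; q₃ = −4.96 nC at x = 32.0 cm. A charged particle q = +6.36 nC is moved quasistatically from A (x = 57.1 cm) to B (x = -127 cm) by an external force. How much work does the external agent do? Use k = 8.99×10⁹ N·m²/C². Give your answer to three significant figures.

3.76×10⁻⁶ J

For quasistatic motion the external work equals the change in potential energy: W_ext = qΔV = q(V_B − V_A).
At A: distances to the source charges are 0.466 m, 0.120 m, 0.251 m; V_A = Σ kqᵢ/rᵢ = -692 V.
At B: distances to the source charges are 1.38 m, 1.96 m, 1.59 m; V_B = Σ kqᵢ/rᵢ = -99.8 V.
ΔV = V_B − V_A = 592 V.
W_ext = qΔV = (6.36×10⁻⁹ C)(592 V) = 3.76×10⁻⁶ J.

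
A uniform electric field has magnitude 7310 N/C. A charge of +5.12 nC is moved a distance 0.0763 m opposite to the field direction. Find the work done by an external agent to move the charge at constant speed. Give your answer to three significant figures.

The potential change for a displacement 0.0763 m opposite to the field direction is ΔV = +Ed = 558 V.
W_ext = qΔV = 2.86×10⁻⁶ J.

2.86×10⁻⁶ J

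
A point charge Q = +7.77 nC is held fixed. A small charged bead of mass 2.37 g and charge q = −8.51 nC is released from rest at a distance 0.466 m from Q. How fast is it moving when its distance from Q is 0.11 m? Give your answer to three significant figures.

0.0590 m/s

Only the electrostatic force acts, so mechanical energy is conserved: ½mv² = U₁ − U₂ = kQq(1/r₁ − 1/r₂).
U₁ − U₂ = (8.99×10⁹ N·m²/C²)(7.77×10⁻⁹ C)(-8.51×10⁻⁹ C)(1/0.466 − 1/0.110) = 4.13×10⁻⁶ J.
v = √(2·4.13×10⁻⁶/2.37×10⁻³) = 0.0590 m/s.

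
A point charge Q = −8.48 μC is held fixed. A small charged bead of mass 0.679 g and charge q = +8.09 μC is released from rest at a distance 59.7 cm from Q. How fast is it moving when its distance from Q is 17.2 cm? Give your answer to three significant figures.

86.7 m/s

Only the electrostatic force acts, so mechanical energy is conserved: ½mv² = U₁ − U₂ = kQq(1/r₁ − 1/r₂).
U₁ − U₂ = (8.99×10⁹ N·m²/C²)(-8.48×10⁻⁶ C)(8.09×10⁻⁶ C)(1/0.597 − 1/0.172) = 2.55 J.
v = √(2·2.55/6.79×10⁻⁴) = 86.7 m/s.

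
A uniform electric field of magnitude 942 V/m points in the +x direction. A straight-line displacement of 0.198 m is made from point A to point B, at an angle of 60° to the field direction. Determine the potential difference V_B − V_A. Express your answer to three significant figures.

-93.3 V

Only the component of displacement along E changes the potential: ΔV = −E·d·cosθ.
ΔV = −(942 V/m)(0.198 m)cos60° = -93.3 V.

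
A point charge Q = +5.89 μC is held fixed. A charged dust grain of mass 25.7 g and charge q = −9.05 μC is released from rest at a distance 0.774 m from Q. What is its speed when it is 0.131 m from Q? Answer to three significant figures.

15.4 m/s

Only the electrostatic force acts, so mechanical energy is conserved: ½mv² = U₁ − U₂ = kQq(1/r₁ − 1/r₂).
U₁ − U₂ = (8.99×10⁹ N·m²/C²)(5.89×10⁻⁶ C)(-9.05×10⁻⁶ C)(1/0.774 − 1/0.131) = 3.04 J.
v = √(2·3.04/0.0257) = 15.4 m/s.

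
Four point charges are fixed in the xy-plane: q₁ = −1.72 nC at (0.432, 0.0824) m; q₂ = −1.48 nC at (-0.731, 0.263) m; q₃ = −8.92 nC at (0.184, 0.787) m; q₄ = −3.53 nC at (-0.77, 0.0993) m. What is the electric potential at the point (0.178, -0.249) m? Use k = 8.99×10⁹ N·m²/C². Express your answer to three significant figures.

The total potential is the scalar sum of each charge's contribution, V = Σ kqᵢ/rᵢ.
Distances from the field point to each charge: r₁ = 0.418 m, r₂ = 1.04 m, r₃ = 1.04 m, r₄ = 1.01 m.
V = k[(-1.72×10⁻⁹)/(0.418) + (-1.48×10⁻⁹)/(1.04) + (-8.92×10⁻⁹)/(1.04) + (-3.53×10⁻⁹)/(1.01)] = -159 V.

-159 V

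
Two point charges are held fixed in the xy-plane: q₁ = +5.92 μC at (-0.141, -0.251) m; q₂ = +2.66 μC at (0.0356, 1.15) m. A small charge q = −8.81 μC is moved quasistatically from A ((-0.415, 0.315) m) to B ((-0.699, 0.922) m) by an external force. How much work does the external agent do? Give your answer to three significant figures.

For quasistatic motion the external work equals the change in potential energy: W_ext = qΔV = q(V_B − V_A).
At A: distances to the source charges are 0.629 m, 0.949 m; V_A = Σ kqᵢ/rᵢ = 1.10×10⁵ V.
At B: distances to the source charges are 1.30 m, 0.769 m; V_B = Σ kqᵢ/rᵢ = 7.21×10⁴ V.
ΔV = V_B − V_A = -3.78×10⁴ V.
W_ext = qΔV = (-8.81×10⁻⁶ C)(-3.78×10⁴ V) = 0.333 J.

0.333 J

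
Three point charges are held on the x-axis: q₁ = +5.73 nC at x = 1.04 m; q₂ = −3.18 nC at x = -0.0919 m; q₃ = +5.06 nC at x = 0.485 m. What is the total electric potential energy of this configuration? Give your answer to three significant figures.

7.42×10⁻⁸ J

The work to assemble the configuration equals its total potential energy, U = Σ kqᵢqⱼ/rᵢⱼ over all pairs.
Pair separations: r₁₂ = 1.13 m, r₁₃ = 0.555 m, r₂₃ = 0.577 m.
U = (-1.45×10⁻⁷) + (4.70×10⁻⁷) + (-2.51×10⁻⁷) = 7.42×10⁻⁸ J.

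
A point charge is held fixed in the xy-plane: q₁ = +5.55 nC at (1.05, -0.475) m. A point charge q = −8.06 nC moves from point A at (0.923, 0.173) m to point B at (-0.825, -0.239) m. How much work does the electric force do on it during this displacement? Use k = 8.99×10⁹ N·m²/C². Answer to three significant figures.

-3.96×10⁻⁷ J

The work done by the electric force is W_field = −ΔU = −q(V_B − V_A) = q(V_A − V_B).
At A: distance to the source charge is 0.660 m; V_A = kq₁/r = 75.6 V.
At B: distance to the source charge is 1.89 m; V_B = kq₁/r = 26.4 V.
ΔV = V_B − V_A = -49.2 V.
W_field = −qΔV = −(-8.06×10⁻⁹ C)(-49.2 V) = -3.96×10⁻⁷ J.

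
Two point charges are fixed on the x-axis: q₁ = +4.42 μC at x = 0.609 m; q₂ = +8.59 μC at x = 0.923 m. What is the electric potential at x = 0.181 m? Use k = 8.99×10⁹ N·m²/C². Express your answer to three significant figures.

1.97×10⁵ V

The total potential is the scalar sum of each charge's contribution, V = Σ kqᵢ/rᵢ.
Distances from the field point to each charge: r₁ = 0.428 m, r₂ = 0.742 m.
V = k[(4.42×10⁻⁶)/(0.428) + (8.59×10⁻⁶)/(0.742)] = 1.97×10⁵ V.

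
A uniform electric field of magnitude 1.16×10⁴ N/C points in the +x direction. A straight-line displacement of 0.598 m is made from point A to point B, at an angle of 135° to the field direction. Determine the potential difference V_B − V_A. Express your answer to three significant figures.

4910 V

Only the component of displacement along E changes the potential: ΔV = −E·d·cosθ.
ΔV = −(1.16×10⁴ V/m)(0.598 m)cos135° = 4910 V.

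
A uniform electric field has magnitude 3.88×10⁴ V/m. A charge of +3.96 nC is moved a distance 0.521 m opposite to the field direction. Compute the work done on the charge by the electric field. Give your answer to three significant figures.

-8.01×10⁻⁵ J

The potential change for a displacement 0.521 m opposite to the field direction is ΔV = +Ed = 2.02×10⁴ V.
W_field = −qΔV = -8.01×10⁻⁵ J.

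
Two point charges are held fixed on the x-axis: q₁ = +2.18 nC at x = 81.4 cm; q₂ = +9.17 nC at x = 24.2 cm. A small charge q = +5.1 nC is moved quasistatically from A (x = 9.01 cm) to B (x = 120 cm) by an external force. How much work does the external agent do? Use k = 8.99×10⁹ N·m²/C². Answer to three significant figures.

-2.21×10⁻⁶ J

For quasistatic motion the external work equals the change in potential energy: W_ext = qΔV = q(V_B − V_A).
At A: distances to the source charges are 0.724 m, 0.152 m; V_A = Σ kqᵢ/rᵢ = 570 V.
At B: distances to the source charges are 0.386 m, 0.958 m; V_B = Σ kqᵢ/rᵢ = 137 V.
ΔV = V_B − V_A = -433 V.
W_ext = qΔV = (5.10×10⁻⁹ C)(-433 V) = -2.21×10⁻⁶ J.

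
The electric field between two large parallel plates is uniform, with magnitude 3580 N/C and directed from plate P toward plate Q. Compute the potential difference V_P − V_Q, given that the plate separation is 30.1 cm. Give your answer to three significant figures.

1080 V

In a uniform field, potential decreases in the direction of E: ΔV = −E·d for a displacement d parallel to E.
Going from Q to P is a displacement of 30.1 cm opposite to the field, so V_P − V_Q = +Ed = 1080 V.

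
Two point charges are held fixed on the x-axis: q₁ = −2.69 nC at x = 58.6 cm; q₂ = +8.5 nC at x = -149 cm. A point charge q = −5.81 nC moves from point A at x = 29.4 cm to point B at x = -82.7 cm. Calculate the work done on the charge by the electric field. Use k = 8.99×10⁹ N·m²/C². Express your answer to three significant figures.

8.03×10⁻⁷ J

The work done by the electric force is W_field = −ΔU = −q(V_B − V_A) = q(V_A − V_B).
At A: distances to the source charges are 0.292 m, 1.78 m; V_A = Σ kqᵢ/rᵢ = -40.0 V.
At B: distances to the source charges are 1.41 m, 0.663 m; V_B = Σ kqᵢ/rᵢ = 98.1 V.
ΔV = V_B − V_A = 138 V.
W_field = −qΔV = −(-5.81×10⁻⁹ C)(138 V) = 8.03×10⁻⁷ J.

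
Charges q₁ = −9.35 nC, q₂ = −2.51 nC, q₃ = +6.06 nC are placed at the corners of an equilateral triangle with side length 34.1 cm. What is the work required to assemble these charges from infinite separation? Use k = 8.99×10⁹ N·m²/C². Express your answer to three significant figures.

The work to assemble the configuration equals its total potential energy, U = Σ kqᵢqⱼ/rᵢⱼ over all pairs.
All three pair separations equal the side length, 0.341 m.
U = (6.19×10⁻⁷) + (-1.49×10⁻⁶) + (-4.01×10⁻⁷) = -1.28×10⁻⁶ J.

-1.28×10⁻⁶ J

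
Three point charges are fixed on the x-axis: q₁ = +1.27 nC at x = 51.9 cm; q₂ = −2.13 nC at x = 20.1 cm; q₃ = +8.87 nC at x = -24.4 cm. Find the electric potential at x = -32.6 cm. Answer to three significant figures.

950 V

Electric potential is a scalar, so the contributions from each charge add algebraically: V = Σ kqᵢ/rᵢ.
Distances from the field point to each charge: r₁ = 0.845 m, r₂ = 0.527 m, r₃ = 0.0820 m.
V = k[(1.27×10⁻⁹)/(0.845) + (-2.13×10⁻⁹)/(0.527) + (8.87×10⁻⁹)/(0.0820)] = 950 V.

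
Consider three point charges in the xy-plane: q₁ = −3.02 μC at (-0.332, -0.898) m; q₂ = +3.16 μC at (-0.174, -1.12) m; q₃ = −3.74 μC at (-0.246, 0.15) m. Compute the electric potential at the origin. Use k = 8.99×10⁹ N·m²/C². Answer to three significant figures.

-1.20×10⁵ V

The total potential is the scalar sum of each charge's contribution, V = Σ kqᵢ/rᵢ.
Distances from the field point to each charge: r₁ = 0.957 m, r₂ = 1.13 m, r₃ = 0.288 m.
V = k[(-3.02×10⁻⁶)/(0.957) + (3.16×10⁻⁶)/(1.13) + (-3.74×10⁻⁶)/(0.288)] = -1.20×10⁵ V.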